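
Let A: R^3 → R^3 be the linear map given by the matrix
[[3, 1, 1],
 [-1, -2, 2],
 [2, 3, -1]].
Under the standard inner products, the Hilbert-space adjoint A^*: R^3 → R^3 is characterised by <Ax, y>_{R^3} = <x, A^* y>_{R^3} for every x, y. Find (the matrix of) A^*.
A^* = A^T =
[[3, -1, 2],
 [1, -2, 3],
 [1, 2, -1]]

For real matrices with standard dot products, the defining identity <Ax, y> = <x, A^* y> gives (Ax)^T y = x^T (A^*) y, i.e. x^T A^T y = x^T (A^*) y. Since this holds for all x, y, we must have A^* = A^T. Therefore
A^* =
[[3, -1, 2],
 [1, -2, 3],
 [1, 2, -1]].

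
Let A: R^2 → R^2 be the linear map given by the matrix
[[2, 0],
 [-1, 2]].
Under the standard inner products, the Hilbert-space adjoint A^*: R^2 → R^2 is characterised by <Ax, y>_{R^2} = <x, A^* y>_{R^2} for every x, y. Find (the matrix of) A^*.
A^* = A^T =
[[2, -1],
 [0, 2]]

For real matrices with standard dot products, the defining identity <Ax, y> = <x, A^* y> gives (Ax)^T y = x^T (A^*) y, i.e. x^T A^T y = x^T (A^*) y. Since this holds for all x, y, we must have A^* = A^T. Therefore
A^* =
[[2, -1],
 [0, 2]].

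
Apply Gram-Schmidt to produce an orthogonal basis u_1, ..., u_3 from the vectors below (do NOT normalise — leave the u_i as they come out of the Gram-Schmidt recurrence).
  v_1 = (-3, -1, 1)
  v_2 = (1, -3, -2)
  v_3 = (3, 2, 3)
Orthogonal basis:
  u_1 = (-3, -1, 1)
  u_2 = (5/11, -35/11, -20/11)
  u_3 = (7/6, -7/6, 7/3)

Apply the Gram-Schmidt recurrence
  u_1 = v_1
  u_i = v_i − Σ_{j<i} ((v_i · u_j) / (u_j · u_j)) · u_j.

Step by step this gives:
  u_1 = (-3, -1, 1)
  u_2 = (5/11, -35/11, -20/11)
  u_3 = (7/6, -7/6, 7/3)

Orthogonality check:
  u_2 · u_1 = 0 (should be 0)
  u_3 · u_1 = 0 (should be 0)
  u_3 · u_2 = 0 (should be 0)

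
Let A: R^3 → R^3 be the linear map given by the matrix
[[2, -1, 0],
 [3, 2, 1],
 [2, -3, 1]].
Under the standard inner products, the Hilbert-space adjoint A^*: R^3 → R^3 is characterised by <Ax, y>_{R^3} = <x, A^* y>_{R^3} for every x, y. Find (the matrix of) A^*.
A^* = A^T =
[[2, 3, 2],
 [-1, 2, -3],
 [0, 1, 1]]

For real matrices with standard dot products, the defining identity <Ax, y> = <x, A^* y> gives (Ax)^T y = x^T (A^*) y, i.e. x^T A^T y = x^T (A^*) y. Since this holds for all x, y, we must have A^* = A^T. Therefore
A^* =
[[2, 3, 2],
 [-1, 2, -3],
 [0, 1, 1]].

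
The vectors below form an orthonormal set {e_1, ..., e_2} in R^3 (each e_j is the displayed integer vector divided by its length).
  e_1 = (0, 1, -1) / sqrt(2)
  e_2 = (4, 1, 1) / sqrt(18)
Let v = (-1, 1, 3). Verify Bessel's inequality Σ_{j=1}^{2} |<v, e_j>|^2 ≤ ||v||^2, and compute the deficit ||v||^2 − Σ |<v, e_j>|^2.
Σ |<v, e_j>|^2 = 2; ||v||^2 = 11; deficit = 9

Write each e_j = u_j / sqrt(<u_j, u_j>) where u_j is the displayed integer vector. Then <v, e_j> = <v, u_j> / sqrt(<u_j, u_j>), so |<v, e_j>|^2 = <v, u_j>^2 / <u_j, u_j>.
Coefficients: <v, e_1> = -2/sqrt(2), <v, e_2> = 0/sqrt(18).
Square and sum: Σ |<v, e_j>|^2 = 2.
Compute ||v||^2 = v·v = 11.
Deficit = 11 − 2 = 9 ≥ 0, confirming Bessel's inequality. (The deficit equals ||v − Σ <v,e_j> e_j||^2, the squared distance from v to span{e_j}.)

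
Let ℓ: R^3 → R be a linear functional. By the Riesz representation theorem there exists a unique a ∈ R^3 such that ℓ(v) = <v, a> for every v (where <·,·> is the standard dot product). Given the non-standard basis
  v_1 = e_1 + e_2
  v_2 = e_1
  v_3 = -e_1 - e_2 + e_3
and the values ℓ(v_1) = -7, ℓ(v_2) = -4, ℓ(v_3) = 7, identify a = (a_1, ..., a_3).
a = (-4, -3, 0)

Write a = (a_1, ..., a_3) in the standard basis. For each basis vector v_i, ℓ(v_i) = <v_i, a> is a linear equation in the a_j's. Collect the n equations into a matrix system V a = ℓ, where row i of V is v_i (expressed in the standard basis). Since V is invertible (lower-triangular with 1s on the diagonal, up to permutation), solve by back-substitution:
  V =
[[1, 1, 0],
 [1, 0, 0],
 [-1, -1, 1]]
  V a = (-7, -4, 7)
Solving gives a = (-4, -3, 0).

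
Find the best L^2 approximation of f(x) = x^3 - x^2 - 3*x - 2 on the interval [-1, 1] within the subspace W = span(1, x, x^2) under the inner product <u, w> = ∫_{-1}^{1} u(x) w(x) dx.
g(x) = -x^2 - 12*x/5 - 2

The best approximation g ∈ W is the orthogonal projection of f onto W. Writing g = a_0 + a_1 x + a_2 x^2, the coefficients solve the normal equations G · a = b where
  G_{ij} = <φ_i, φ_j> and b_i = <f, φ_i>, with φ_0 = 1, φ_1 = x, φ_2 = x^2.
G =
  [2, 0, 2/3]
  [0, 2/3, 0]
  [2/3, 0, 2/5],
b = (-14/3, -8/5, -26/15).
Solving gives a_0 = -2, a_1 = -12/5, a_2 = -1, so
  g(x) = -x^2 - 12*x/5 - 2.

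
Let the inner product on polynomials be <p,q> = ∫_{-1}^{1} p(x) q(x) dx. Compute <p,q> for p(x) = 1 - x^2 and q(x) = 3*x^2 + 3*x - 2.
<p,q> = -28/15

Expand the product: p(x)·q(x) = -3*x^4 - 3*x^3 + 5*x^2 + 3*x - 2.
∫_{-1}^{1} of each monomial x^k gives [2/(k+1) if k even, 0 if k odd]. Integrating term-by-term (or equivalently evaluating the antiderivative F(x) = -3*x^5/5 - 3*x^4/4 + 5*x^3/3 + 3*x^2/2 - 2*x at the endpoints):
  F(1) − F(−1) = -11/60 − (101/60) = -28/15.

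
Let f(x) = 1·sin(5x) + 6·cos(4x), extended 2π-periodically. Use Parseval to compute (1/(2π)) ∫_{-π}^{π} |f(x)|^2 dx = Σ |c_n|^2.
Σ |c_n|^2 = 37/2

Expand |f|^2 and use orthogonality of {sin(nx), cos(mx)} on [-π, π]:
  ∫_{-π}^{π} sin(nx)^2 dx = π, ∫ cos(mx)^2 dx = π, and cross terms integrate to 0.
So ∫_{-π}^{π} f(x)^2 dx = 1^2 · π + 6^2 · π = (1 + 36)π.
Divide by 2π: (1 + 36)/2 = 37/2.
By Parseval, this equals Σ |c_n|^2.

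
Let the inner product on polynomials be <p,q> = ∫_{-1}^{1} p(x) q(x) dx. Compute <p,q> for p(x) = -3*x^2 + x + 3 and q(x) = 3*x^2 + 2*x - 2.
<p,q> = -64/15

Expand the product: p(x)·q(x) = -9*x^4 - 3*x^3 + 17*x^2 + 4*x - 6.
∫_{-1}^{1} of each monomial x^k gives [2/(k+1) if k even, 0 if k odd]. Integrating term-by-term (or equivalently evaluating the antiderivative F(x) = -9*x^5/5 - 3*x^4/4 + 17*x^3/3 + 2*x^2 - 6*x at the endpoints):
  F(1) − F(−1) = -53/60 − (203/60) = -64/15.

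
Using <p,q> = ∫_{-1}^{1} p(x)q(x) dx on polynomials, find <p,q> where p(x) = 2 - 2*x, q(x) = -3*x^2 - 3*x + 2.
<p,q> = 8

Expand the product: p(x)·q(x) = 6*x^3 - 10*x + 4.
∫_{-1}^{1} of each monomial x^k gives [2/(k+1) if k even, 0 if k odd]. Integrating term-by-term (or equivalently evaluating the antiderivative F(x) = 3*x^4/2 - 5*x^2 + 4*x at the endpoints):
  F(1) − F(−1) = 1/2 − (-15/2) = 8.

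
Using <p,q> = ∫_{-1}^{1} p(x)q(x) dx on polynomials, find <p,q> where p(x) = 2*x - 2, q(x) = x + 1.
<p,q> = -8/3

Expand the product: p(x)·q(x) = 2*x^2 - 2.
∫_{-1}^{1} of each monomial x^k gives [2/(k+1) if k even, 0 if k odd]. Integrating term-by-term (or equivalently evaluating the antiderivative F(x) = 2*x^3/3 - 2*x at the endpoints):
  F(1) − F(−1) = -4/3 − (4/3) = -8/3.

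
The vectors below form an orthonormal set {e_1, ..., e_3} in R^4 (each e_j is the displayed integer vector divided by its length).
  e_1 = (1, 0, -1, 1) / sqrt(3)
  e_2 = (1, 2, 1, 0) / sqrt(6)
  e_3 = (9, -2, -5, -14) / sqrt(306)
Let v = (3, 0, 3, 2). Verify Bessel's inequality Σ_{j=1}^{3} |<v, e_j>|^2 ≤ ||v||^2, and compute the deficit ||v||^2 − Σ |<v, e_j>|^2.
Σ |<v, e_j>|^2 = 1250/153; ||v||^2 = 22; deficit = 2116/153

Write each e_j = u_j / sqrt(<u_j, u_j>) where u_j is the displayed integer vector. Then <v, e_j> = <v, u_j> / sqrt(<u_j, u_j>), so |<v, e_j>|^2 = <v, u_j>^2 / <u_j, u_j>.
Coefficients: <v, e_1> = 2/sqrt(3), <v, e_2> = 6/sqrt(6), <v, e_3> = -16/sqrt(306).
Square and sum: Σ |<v, e_j>|^2 = 1250/153.
Compute ||v||^2 = v·v = 22.
Deficit = 22 − 1250/153 = 2116/153 ≥ 0, confirming Bessel's inequality. (The deficit equals ||v − Σ <v,e_j> e_j||^2, the squared distance from v to span{e_j}.)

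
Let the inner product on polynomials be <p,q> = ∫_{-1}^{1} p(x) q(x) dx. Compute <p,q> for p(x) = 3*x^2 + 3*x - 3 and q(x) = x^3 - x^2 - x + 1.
<p,q> = -4

Expand the product: p(x)·q(x) = 3*x^5 - 9*x^3 + 3*x^2 + 6*x - 3.
∫_{-1}^{1} of each monomial x^k gives [2/(k+1) if k even, 0 if k odd]. Integrating term-by-term (or equivalently evaluating the antiderivative F(x) = x^6/2 - 9*x^4/4 + x^3 + 3*x^2 - 3*x at the endpoints):
  F(1) − F(−1) = -3/4 − (13/4) = -4.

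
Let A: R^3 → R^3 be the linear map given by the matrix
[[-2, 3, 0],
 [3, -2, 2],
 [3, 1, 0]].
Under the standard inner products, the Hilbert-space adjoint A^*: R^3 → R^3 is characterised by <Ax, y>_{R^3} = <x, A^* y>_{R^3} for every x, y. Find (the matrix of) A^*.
A^* = A^T =
[[-2, 3, 3],
 [3, -2, 1],
 [0, 2, 0]]

For real matrices with standard dot products, the defining identity <Ax, y> = <x, A^* y> gives (Ax)^T y = x^T (A^*) y, i.e. x^T A^T y = x^T (A^*) y. Since this holds for all x, y, we must have A^* = A^T. Therefore
A^* =
[[-2, 3, 3],
 [3, -2, 1],
 [0, 2, 0]].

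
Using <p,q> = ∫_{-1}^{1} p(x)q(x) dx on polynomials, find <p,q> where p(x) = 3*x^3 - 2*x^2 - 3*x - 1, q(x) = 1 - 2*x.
<p,q> = -26/15

Expand the product: p(x)·q(x) = -6*x^4 + 7*x^3 + 4*x^2 - x - 1.
∫_{-1}^{1} of each monomial x^k gives [2/(k+1) if k even, 0 if k odd]. Integrating term-by-term (or equivalently evaluating the antiderivative F(x) = -6*x^5/5 + 7*x^4/4 + 4*x^3/3 - x^2/2 - x at the endpoints):
  F(1) − F(−1) = 23/60 − (127/60) = -26/15.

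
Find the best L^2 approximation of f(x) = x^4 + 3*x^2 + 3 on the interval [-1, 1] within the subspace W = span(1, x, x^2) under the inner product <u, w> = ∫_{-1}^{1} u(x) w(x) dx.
g(x) = 27*x^2/7 + 102/35

The best approximation g ∈ W is the orthogonal projection of f onto W. Writing g = a_0 + a_1 x + a_2 x^2, the coefficients solve the normal equations G · a = b where
  G_{ij} = <φ_i, φ_j> and b_i = <f, φ_i>, with φ_0 = 1, φ_1 = x, φ_2 = x^2.
G =
  [2, 0, 2/3]
  [0, 2/3, 0]
  [2/3, 0, 2/5],
b = (42/5, 0, 122/35).
Solving gives a_0 = 102/35, a_1 = 0, a_2 = 27/7, so
  g(x) = 27*x^2/7 + 102/35.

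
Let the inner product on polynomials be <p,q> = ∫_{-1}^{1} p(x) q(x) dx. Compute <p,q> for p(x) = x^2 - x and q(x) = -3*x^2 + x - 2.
<p,q> = -16/5

Expand the product: p(x)·q(x) = -3*x^4 + 4*x^3 - 3*x^2 + 2*x.
∫_{-1}^{1} of each monomial x^k gives [2/(k+1) if k even, 0 if k odd]. Integrating term-by-term (or equivalently evaluating the antiderivative F(x) = -3*x^5/5 + x^4 - x^3 + x^2 at the endpoints):
  F(1) − F(−1) = 2/5 − (18/5) = -16/5.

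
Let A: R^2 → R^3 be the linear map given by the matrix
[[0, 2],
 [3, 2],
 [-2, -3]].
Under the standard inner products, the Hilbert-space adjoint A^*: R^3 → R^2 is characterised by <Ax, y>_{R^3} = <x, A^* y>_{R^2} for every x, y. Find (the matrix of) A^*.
A^* = A^T =
[[0, 3, -2],
 [2, 2, -3]]

For real matrices with standard dot products, the defining identity <Ax, y> = <x, A^* y> gives (Ax)^T y = x^T (A^*) y, i.e. x^T A^T y = x^T (A^*) y. Since this holds for all x, y, we must have A^* = A^T. Therefore
A^* =
[[0, 3, -2],
 [2, 2, -3]].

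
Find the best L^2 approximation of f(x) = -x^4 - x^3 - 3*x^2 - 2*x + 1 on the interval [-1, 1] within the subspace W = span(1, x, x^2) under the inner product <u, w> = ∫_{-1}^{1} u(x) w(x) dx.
g(x) = -27*x^2/7 - 13*x/5 + 38/35

The best approximation g ∈ W is the orthogonal projection of f onto W. Writing g = a_0 + a_1 x + a_2 x^2, the coefficients solve the normal equations G · a = b where
  G_{ij} = <φ_i, φ_j> and b_i = <f, φ_i>, with φ_0 = 1, φ_1 = x, φ_2 = x^2.
G =
  [2, 0, 2/3]
  [0, 2/3, 0]
  [2/3, 0, 2/5],
b = (-2/5, -26/15, -86/105).
Solving gives a_0 = 38/35, a_1 = -13/5, a_2 = -27/7, so
  g(x) = -27*x^2/7 - 13*x/5 + 38/35.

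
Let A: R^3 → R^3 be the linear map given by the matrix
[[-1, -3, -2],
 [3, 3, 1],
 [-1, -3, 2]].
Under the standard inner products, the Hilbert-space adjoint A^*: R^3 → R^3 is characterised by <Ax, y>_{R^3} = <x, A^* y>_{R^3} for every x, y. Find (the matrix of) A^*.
A^* = A^T =
[[-1, 3, -1],
 [-3, 3, -3],
 [-2, 1, 2]]

For real matrices with standard dot products, the defining identity <Ax, y> = <x, A^* y> gives (Ax)^T y = x^T (A^*) y, i.e. x^T A^T y = x^T (A^*) y. Since this holds for all x, y, we must have A^* = A^T. Therefore
A^* =
[[-1, 3, -1],
 [-3, 3, -3],
 [-2, 1, 2]].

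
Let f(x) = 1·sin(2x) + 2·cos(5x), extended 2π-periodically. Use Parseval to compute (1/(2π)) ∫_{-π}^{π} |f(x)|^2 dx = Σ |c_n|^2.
Σ |c_n|^2 = 5/2

Expand |f|^2 and use orthogonality of {sin(nx), cos(mx)} on [-π, π]:
  ∫_{-π}^{π} sin(nx)^2 dx = π, ∫ cos(mx)^2 dx = π, and cross terms integrate to 0.
So ∫_{-π}^{π} f(x)^2 dx = 1^2 · π + 2^2 · π = (1 + 4)π.
Divide by 2π: (1 + 4)/2 = 5/2.
By Parseval, this equals Σ |c_n|^2.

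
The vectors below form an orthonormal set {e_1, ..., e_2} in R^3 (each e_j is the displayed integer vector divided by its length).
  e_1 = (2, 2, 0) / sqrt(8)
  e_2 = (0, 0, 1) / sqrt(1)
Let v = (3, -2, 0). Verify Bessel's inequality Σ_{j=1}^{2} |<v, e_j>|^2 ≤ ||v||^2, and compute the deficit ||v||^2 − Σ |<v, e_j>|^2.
Σ |<v, e_j>|^2 = 1/2; ||v||^2 = 13; deficit = 25/2

Write each e_j = u_j / sqrt(<u_j, u_j>) where u_j is the displayed integer vector. Then <v, e_j> = <v, u_j> / sqrt(<u_j, u_j>), so |<v, e_j>|^2 = <v, u_j>^2 / <u_j, u_j>.
Coefficients: <v, e_1> = 2/sqrt(8), <v, e_2> = 0/sqrt(1).
Square and sum: Σ |<v, e_j>|^2 = 1/2.
Compute ||v||^2 = v·v = 13.
Deficit = 13 − 1/2 = 25/2 ≥ 0, confirming Bessel's inequality. (The deficit equals ||v − Σ <v,e_j> e_j||^2, the squared distance from v to span{e_j}.)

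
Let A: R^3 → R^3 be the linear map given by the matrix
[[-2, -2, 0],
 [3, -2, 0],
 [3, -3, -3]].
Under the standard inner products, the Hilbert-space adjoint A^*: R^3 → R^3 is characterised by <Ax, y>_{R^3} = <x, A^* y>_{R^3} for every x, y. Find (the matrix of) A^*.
A^* = A^T =
[[-2, 3, 3],
 [-2, -2, -3],
 [0, 0, -3]]

For real matrices with standard dot products, the defining identity <Ax, y> = <x, A^* y> gives (Ax)^T y = x^T (A^*) y, i.e. x^T A^T y = x^T (A^*) y. Since this holds for all x, y, we must have A^* = A^T. Therefore
A^* =
[[-2, 3, 3],
 [-2, -2, -3],
 [0, 0, -3]].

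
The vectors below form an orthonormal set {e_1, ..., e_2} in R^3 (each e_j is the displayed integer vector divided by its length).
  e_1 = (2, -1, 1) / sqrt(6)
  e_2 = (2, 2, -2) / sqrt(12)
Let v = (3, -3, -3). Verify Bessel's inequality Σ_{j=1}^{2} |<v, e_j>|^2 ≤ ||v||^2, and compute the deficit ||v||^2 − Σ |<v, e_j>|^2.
Σ |<v, e_j>|^2 = 9; ||v||^2 = 27; deficit = 18

Write each e_j = u_j / sqrt(<u_j, u_j>) where u_j is the displayed integer vector. Then <v, e_j> = <v, u_j> / sqrt(<u_j, u_j>), so |<v, e_j>|^2 = <v, u_j>^2 / <u_j, u_j>.
Coefficients: <v, e_1> = 6/sqrt(6), <v, e_2> = 6/sqrt(12).
Square and sum: Σ |<v, e_j>|^2 = 9.
Compute ||v||^2 = v·v = 27.
Deficit = 27 − 9 = 18 ≥ 0, confirming Bessel's inequality. (The deficit equals ||v − Σ <v,e_j> e_j||^2, the squared distance from v to span{e_j}.)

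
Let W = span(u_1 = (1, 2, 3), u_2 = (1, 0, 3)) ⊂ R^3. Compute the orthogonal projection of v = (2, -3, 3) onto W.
proj_W(v) = (11/10, -3, 33/10)

Set up U = [u_1 | ... | u_2] ∈ R^(3×2). The projector onto W = col(U) is P = U (U^T U)^(-1) U^T.
Compute U^T U =
  [14, 10]
  [10, 10],
and U^T v = (5, 11).
Solve U^T U · c = U^T v for the coefficients: c = (-3/2, 13/5). The projection is proj_W(v) = U c.
Check: (v - proj_W(v)) · u_1 = 0  (should be 0).
Check: (v - proj_W(v)) · u_2 = 0  (should be 0).
Result: proj_W(v) = (11/10, -3, 33/10).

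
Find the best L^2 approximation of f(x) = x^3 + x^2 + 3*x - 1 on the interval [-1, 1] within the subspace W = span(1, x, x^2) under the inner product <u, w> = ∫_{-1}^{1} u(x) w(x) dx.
g(x) = x^2 + 18*x/5 - 1

The best approximation g ∈ W is the orthogonal projection of f onto W. Writing g = a_0 + a_1 x + a_2 x^2, the coefficients solve the normal equations G · a = b where
  G_{ij} = <φ_i, φ_j> and b_i = <f, φ_i>, with φ_0 = 1, φ_1 = x, φ_2 = x^2.
G =
  [2, 0, 2/3]
  [0, 2/3, 0]
  [2/3, 0, 2/5],
b = (-4/3, 12/5, -4/15).
Solving gives a_0 = -1, a_1 = 18/5, a_2 = 1, so
  g(x) = x^2 + 18*x/5 - 1.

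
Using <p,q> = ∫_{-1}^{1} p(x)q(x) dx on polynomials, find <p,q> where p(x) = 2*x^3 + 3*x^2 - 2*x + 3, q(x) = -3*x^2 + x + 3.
<p,q> = 208/15

Expand the product: p(x)·q(x) = -6*x^5 - 7*x^4 + 15*x^3 - 2*x^2 - 3*x + 9.
∫_{-1}^{1} of each monomial x^k gives [2/(k+1) if k even, 0 if k odd]. Integrating term-by-term (or equivalently evaluating the antiderivative F(x) = -x^6 - 7*x^5/5 + 15*x^4/4 - 2*x^3/3 - 3*x^2/2 + 9*x at the endpoints):
  F(1) − F(−1) = 491/60 − (-341/60) = 208/15.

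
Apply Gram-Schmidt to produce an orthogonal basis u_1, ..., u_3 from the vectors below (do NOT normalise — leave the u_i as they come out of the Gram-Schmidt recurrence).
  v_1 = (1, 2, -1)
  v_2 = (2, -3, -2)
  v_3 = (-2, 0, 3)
Orthogonal basis:
  u_1 = (1, 2, -1)
  u_2 = (7/3, -7/3, -7/3)
  u_3 = (1/2, 0, 1/2)

Apply the Gram-Schmidt recurrence
  u_1 = v_1
  u_i = v_i − Σ_{j<i} ((v_i · u_j) / (u_j · u_j)) · u_j.

Step by step this gives:
  u_1 = (1, 2, -1)
  u_2 = (7/3, -7/3, -7/3)
  u_3 = (1/2, 0, 1/2)

Orthogonality check:
  u_2 · u_1 = 0 (should be 0)
  u_3 · u_1 = 0 (should be 0)
  u_3 · u_2 = 0 (should be 0)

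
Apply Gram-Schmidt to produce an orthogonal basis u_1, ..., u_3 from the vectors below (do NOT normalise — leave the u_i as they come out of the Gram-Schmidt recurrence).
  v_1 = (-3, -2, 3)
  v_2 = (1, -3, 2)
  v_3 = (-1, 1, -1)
Orthogonal basis:
  u_1 = (-3, -2, 3)
  u_2 = (49/22, -24/11, 17/22)
  u_3 = (-35/227, -63/227, -77/227)

Apply the Gram-Schmidt recurrence
  u_1 = v_1
  u_i = v_i − Σ_{j<i} ((v_i · u_j) / (u_j · u_j)) · u_j.

Step by step this gives:
  u_1 = (-3, -2, 3)
  u_2 = (49/22, -24/11, 17/22)
  u_3 = (-35/227, -63/227, -77/227)

Orthogonality check:
  u_2 · u_1 = 0 (should be 0)
  u_3 · u_1 = 0 (should be 0)
  u_3 · u_2 = 0 (should be 0)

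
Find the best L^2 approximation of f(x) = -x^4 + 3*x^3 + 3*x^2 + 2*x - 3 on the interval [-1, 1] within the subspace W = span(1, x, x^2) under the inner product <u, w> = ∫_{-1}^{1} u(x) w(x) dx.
g(x) = 15*x^2/7 + 19*x/5 - 102/35

The best approximation g ∈ W is the orthogonal projection of f onto W. Writing g = a_0 + a_1 x + a_2 x^2, the coefficients solve the normal equations G · a = b where
  G_{ij} = <φ_i, φ_j> and b_i = <f, φ_i>, with φ_0 = 1, φ_1 = x, φ_2 = x^2.
G =
  [2, 0, 2/3]
  [0, 2/3, 0]
  [2/3, 0, 2/5],
b = (-22/5, 38/15, -38/35).
Solving gives a_0 = -102/35, a_1 = 19/5, a_2 = 15/7, so
  g(x) = 15*x^2/7 + 19*x/5 - 102/35.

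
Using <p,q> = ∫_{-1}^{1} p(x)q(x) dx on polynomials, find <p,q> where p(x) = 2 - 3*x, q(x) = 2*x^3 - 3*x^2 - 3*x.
<p,q> = -2/5

Expand the product: p(x)·q(x) = -6*x^4 + 13*x^3 + 3*x^2 - 6*x.
∫_{-1}^{1} of each monomial x^k gives [2/(k+1) if k even, 0 if k odd]. Integrating term-by-term (or equivalently evaluating the antiderivative F(x) = -6*x^5/5 + 13*x^4/4 + x^3 - 3*x^2 at the endpoints):
  F(1) − F(−1) = 1/20 − (9/20) = -2/5.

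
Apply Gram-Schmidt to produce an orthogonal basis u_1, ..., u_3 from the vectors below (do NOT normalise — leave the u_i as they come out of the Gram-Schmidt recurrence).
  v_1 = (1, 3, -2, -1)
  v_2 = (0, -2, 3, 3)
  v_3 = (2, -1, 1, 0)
Orthogonal basis:
  u_1 = (1, 3, -2, -1)
  u_2 = (1, 1, 1, 2)
  u_3 = (67/35, -24/35, 11/35, -27/35)

Apply the Gram-Schmidt recurrence
  u_1 = v_1
  u_i = v_i − Σ_{j<i} ((v_i · u_j) / (u_j · u_j)) · u_j.

Step by step this gives:
  u_1 = (1, 3, -2, -1)
  u_2 = (1, 1, 1, 2)
  u_3 = (67/35, -24/35, 11/35, -27/35)

Orthogonality check:
  u_2 · u_1 = 0 (should be 0)
  u_3 · u_1 = 0 (should be 0)
  u_3 · u_2 = 0 (should be 0)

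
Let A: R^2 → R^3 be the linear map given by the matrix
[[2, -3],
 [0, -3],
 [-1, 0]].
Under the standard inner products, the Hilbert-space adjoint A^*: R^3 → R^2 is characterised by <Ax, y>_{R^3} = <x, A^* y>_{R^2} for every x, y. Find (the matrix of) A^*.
A^* = A^T =
[[2, 0, -1],
 [-3, -3, 0]]

For real matrices with standard dot products, the defining identity <Ax, y> = <x, A^* y> gives (Ax)^T y = x^T (A^*) y, i.e. x^T A^T y = x^T (A^*) y. Since this holds for all x, y, we must have A^* = A^T. Therefore
A^* =
[[2, 0, -1],
 [-3, -3, 0]].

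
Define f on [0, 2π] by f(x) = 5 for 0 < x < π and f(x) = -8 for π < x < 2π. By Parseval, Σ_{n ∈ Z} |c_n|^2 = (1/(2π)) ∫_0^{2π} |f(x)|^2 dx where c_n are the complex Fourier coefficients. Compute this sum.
Σ |c_n|^2 = 89/2

Parseval equates the L^2 energy of f (normalised by 1/(2π)) with the ℓ^2 sum of its Fourier coefficients: (1/(2π)) ∫_0^{2π} |f|^2 = Σ |c_n|^2.
Compute the left side: (1/(2π)) [∫_0^π 5^2 dx + ∫_π^{2π} (-8)^2 dx] = (1/(2π)) · (25π + 64π) = (25 + 64)/2 = 89/2.
So Σ_{n ∈ Z} |c_n|^2 = 89/2.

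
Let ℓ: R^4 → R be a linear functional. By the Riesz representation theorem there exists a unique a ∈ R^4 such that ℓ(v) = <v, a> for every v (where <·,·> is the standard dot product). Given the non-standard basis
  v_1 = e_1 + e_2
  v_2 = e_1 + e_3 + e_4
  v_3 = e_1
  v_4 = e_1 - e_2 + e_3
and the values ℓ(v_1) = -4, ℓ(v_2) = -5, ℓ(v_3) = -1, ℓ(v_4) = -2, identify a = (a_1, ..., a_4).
a = (-1, -3, -4, 0)

Write a = (a_1, ..., a_4) in the standard basis. For each basis vector v_i, ℓ(v_i) = <v_i, a> is a linear equation in the a_j's. Collect the n equations into a matrix system V a = ℓ, where row i of V is v_i (expressed in the standard basis). Since V is invertible (lower-triangular with 1s on the diagonal, up to permutation), solve by back-substitution:
  V =
[[1, 1, 0, 0],
 [1, 0, 1, 1],
 [1, 0, 0, 0],
 [1, -1, 1, 0]]
  V a = (-4, -5, -1, -2)
Solving gives a = (-1, -3, -4, 0).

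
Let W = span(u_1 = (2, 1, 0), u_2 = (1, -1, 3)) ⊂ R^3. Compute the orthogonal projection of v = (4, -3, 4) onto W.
proj_W(v) = (3, -1, 5)

Set up U = [u_1 | ... | u_2] ∈ R^(3×2). The projector onto W = col(U) is P = U (U^T U)^(-1) U^T.
Compute U^T U =
  [5, 1]
  [1, 11],
and U^T v = (5, 19).
Solve U^T U · c = U^T v for the coefficients: c = (2/3, 5/3). The projection is proj_W(v) = U c.
Check: (v - proj_W(v)) · u_1 = 0  (should be 0).
Check: (v - proj_W(v)) · u_2 = 0  (should be 0).
Result: proj_W(v) = (3, -1, 5).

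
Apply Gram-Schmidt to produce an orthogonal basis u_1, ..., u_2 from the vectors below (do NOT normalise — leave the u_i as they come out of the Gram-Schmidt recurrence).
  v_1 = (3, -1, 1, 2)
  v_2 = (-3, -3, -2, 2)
Orthogonal basis:
  u_1 = (3, -1, 1, 2)
  u_2 = (-11/5, -49/15, -26/15, 38/15)

Apply the Gram-Schmidt recurrence
  u_1 = v_1
  u_i = v_i − Σ_{j<i} ((v_i · u_j) / (u_j · u_j)) · u_j.

Step by step this gives:
  u_1 = (3, -1, 1, 2)
  u_2 = (-11/5, -49/15, -26/15, 38/15)

Orthogonality check:
  u_2 · u_1 = 0 (should be 0)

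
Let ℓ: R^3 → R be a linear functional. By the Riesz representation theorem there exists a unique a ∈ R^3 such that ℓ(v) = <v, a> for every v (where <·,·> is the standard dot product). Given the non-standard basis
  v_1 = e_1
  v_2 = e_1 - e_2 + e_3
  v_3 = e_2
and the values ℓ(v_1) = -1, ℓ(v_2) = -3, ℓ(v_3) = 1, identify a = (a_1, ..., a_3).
a = (-1, 1, -1)

Write a = (a_1, ..., a_3) in the standard basis. For each basis vector v_i, ℓ(v_i) = <v_i, a> is a linear equation in the a_j's. Collect the n equations into a matrix system V a = ℓ, where row i of V is v_i (expressed in the standard basis). Since V is invertible (lower-triangular with 1s on the diagonal, up to permutation), solve by back-substitution:
  V =
[[1, 0, 0],
 [1, -1, 1],
 [0, 1, 0]]
  V a = (-1, -3, 1)
Solving gives a = (-1, 1, -1).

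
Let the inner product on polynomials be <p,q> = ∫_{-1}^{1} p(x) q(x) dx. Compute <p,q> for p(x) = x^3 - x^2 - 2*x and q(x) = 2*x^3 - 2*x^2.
<p,q> = -8/35

Expand the product: p(x)·q(x) = 2*x^6 - 4*x^5 - 2*x^4 + 4*x^3.
∫_{-1}^{1} of each monomial x^k gives [2/(k+1) if k even, 0 if k odd]. Integrating term-by-term (or equivalently evaluating the antiderivative F(x) = 2*x^7/7 - 2*x^6/3 - 2*x^5/5 + x^4 at the endpoints):
  F(1) − F(−1) = 23/105 − (47/105) = -8/35.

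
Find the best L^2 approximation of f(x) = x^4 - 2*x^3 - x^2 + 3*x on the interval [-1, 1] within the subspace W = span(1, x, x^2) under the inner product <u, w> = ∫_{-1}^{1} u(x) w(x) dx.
g(x) = -x^2/7 + 9*x/5 - 3/35

The best approximation g ∈ W is the orthogonal projection of f onto W. Writing g = a_0 + a_1 x + a_2 x^2, the coefficients solve the normal equations G · a = b where
  G_{ij} = <φ_i, φ_j> and b_i = <f, φ_i>, with φ_0 = 1, φ_1 = x, φ_2 = x^2.
G =
  [2, 0, 2/3]
  [0, 2/3, 0]
  [2/3, 0, 2/5],
b = (-4/15, 6/5, -4/35).
Solving gives a_0 = -3/35, a_1 = 9/5, a_2 = -1/7, so
  g(x) = -x^2/7 + 9*x/5 - 3/35.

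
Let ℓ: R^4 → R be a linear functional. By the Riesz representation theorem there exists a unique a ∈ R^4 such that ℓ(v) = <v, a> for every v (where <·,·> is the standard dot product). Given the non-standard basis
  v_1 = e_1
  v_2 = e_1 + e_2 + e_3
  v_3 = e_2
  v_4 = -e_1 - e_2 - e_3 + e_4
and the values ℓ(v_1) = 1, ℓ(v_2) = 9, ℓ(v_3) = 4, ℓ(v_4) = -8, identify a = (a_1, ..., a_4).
a = (1, 4, 4, 1)

Write a = (a_1, ..., a_4) in the standard basis. For each basis vector v_i, ℓ(v_i) = <v_i, a> is a linear equation in the a_j's. Collect the n equations into a matrix system V a = ℓ, where row i of V is v_i (expressed in the standard basis). Since V is invertible (lower-triangular with 1s on the diagonal, up to permutation), solve by back-substitution:
  V =
[[1, 0, 0, 0],
 [1, 1, 1, 0],
 [0, 1, 0, 0],
 [-1, -1, -1, 1]]
  V a = (1, 9, 4, -8)
Solving gives a = (1, 4, 4, 1).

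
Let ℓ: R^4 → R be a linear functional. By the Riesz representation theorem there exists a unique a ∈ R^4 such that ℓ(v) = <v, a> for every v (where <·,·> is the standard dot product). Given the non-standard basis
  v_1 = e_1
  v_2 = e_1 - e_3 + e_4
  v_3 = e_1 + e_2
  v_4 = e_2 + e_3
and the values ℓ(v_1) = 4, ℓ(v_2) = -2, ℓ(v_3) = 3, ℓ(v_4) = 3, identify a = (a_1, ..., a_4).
a = (4, -1, 4, -2)

Write a = (a_1, ..., a_4) in the standard basis. For each basis vector v_i, ℓ(v_i) = <v_i, a> is a linear equation in the a_j's. Collect the n equations into a matrix system V a = ℓ, where row i of V is v_i (expressed in the standard basis). Since V is invertible (lower-triangular with 1s on the diagonal, up to permutation), solve by back-substitution:
  V =
[[1, 0, 0, 0],
 [1, 0, -1, 1],
 [1, 1, 0, 0],
 [0, 1, 1, 0]]
  V a = (4, -2, 3, 3)
Solving gives a = (4, -1, 4, -2).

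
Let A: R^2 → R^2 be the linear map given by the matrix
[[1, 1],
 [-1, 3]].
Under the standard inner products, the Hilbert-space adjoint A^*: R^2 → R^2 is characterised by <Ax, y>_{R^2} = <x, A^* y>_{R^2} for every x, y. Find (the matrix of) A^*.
A^* = A^T =
[[1, -1],
 [1, 3]]

For real matrices with standard dot products, the defining identity <Ax, y> = <x, A^* y> gives (Ax)^T y = x^T (A^*) y, i.e. x^T A^T y = x^T (A^*) y. Since this holds for all x, y, we must have A^* = A^T. Therefore
A^* =
[[1, -1],
 [1, 3]].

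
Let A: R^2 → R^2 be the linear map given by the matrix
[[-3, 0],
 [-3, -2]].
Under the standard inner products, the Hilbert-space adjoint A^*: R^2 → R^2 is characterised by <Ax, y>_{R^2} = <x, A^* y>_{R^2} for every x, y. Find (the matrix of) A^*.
A^* = A^T =
[[-3, -3],
 [0, -2]]

For real matrices with standard dot products, the defining identity <Ax, y> = <x, A^* y> gives (Ax)^T y = x^T (A^*) y, i.e. x^T A^T y = x^T (A^*) y. Since this holds for all x, y, we must have A^* = A^T. Therefore
A^* =
[[-3, -3],
 [0, -2]].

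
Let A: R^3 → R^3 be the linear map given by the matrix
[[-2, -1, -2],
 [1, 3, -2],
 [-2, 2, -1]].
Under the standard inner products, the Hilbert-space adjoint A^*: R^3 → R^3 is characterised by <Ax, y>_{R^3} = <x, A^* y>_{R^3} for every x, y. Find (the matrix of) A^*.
A^* = A^T =
[[-2, 1, -2],
 [-1, 3, 2],
 [-2, -2, -1]]

For real matrices with standard dot products, the defining identity <Ax, y> = <x, A^* y> gives (Ax)^T y = x^T (A^*) y, i.e. x^T A^T y = x^T (A^*) y. Since this holds for all x, y, we must have A^* = A^T. Therefore
A^* =
[[-2, 1, -2],
 [-1, 3, 2],
 [-2, -2, -1]].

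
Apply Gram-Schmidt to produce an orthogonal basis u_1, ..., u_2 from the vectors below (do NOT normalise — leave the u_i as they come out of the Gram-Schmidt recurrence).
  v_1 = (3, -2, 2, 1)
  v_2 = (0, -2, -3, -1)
Orthogonal basis:
  u_1 = (3, -2, 2, 1)
  u_2 = (1/2, -7/3, -8/3, -5/6)

Apply the Gram-Schmidt recurrence
  u_1 = v_1
  u_i = v_i − Σ_{j<i} ((v_i · u_j) / (u_j · u_j)) · u_j.

Step by step this gives:
  u_1 = (3, -2, 2, 1)
  u_2 = (1/2, -7/3, -8/3, -5/6)

Orthogonality check:
  u_2 · u_1 = 0 (should be 0)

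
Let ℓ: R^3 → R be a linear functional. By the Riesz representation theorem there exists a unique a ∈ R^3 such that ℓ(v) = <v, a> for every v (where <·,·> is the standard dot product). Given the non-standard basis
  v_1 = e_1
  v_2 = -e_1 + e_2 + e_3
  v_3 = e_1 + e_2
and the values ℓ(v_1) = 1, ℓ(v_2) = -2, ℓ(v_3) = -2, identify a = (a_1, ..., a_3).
a = (1, -3, 2)

Write a = (a_1, ..., a_3) in the standard basis. For each basis vector v_i, ℓ(v_i) = <v_i, a> is a linear equation in the a_j's. Collect the n equations into a matrix system V a = ℓ, where row i of V is v_i (expressed in the standard basis). Since V is invertible (lower-triangular with 1s on the diagonal, up to permutation), solve by back-substitution:
  V =
[[1, 0, 0],
 [-1, 1, 1],
 [1, 1, 0]]
  V a = (1, -2, -2)
Solving gives a = (1, -3, 2).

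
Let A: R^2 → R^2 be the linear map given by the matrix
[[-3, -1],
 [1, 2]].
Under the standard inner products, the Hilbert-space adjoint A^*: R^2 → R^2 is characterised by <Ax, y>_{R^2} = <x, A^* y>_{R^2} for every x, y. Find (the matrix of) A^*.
A^* = A^T =
[[-3, 1],
 [-1, 2]]

For real matrices with standard dot products, the defining identity <Ax, y> = <x, A^* y> gives (Ax)^T y = x^T (A^*) y, i.e. x^T A^T y = x^T (A^*) y. Since this holds for all x, y, we must have A^* = A^T. Therefore
A^* =
[[-3, 1],
 [-1, 2]].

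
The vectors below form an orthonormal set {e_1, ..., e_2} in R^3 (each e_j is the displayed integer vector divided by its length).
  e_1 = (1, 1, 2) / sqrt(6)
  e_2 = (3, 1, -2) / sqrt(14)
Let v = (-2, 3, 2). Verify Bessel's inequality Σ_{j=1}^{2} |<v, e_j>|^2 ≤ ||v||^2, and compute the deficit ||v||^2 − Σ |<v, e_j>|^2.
Σ |<v, e_j>|^2 = 23/3; ||v||^2 = 17; deficit = 28/3

Write each e_j = u_j / sqrt(<u_j, u_j>) where u_j is the displayed integer vector. Then <v, e_j> = <v, u_j> / sqrt(<u_j, u_j>), so |<v, e_j>|^2 = <v, u_j>^2 / <u_j, u_j>.
Coefficients: <v, e_1> = 5/sqrt(6), <v, e_2> = -7/sqrt(14).
Square and sum: Σ |<v, e_j>|^2 = 23/3.
Compute ||v||^2 = v·v = 17.
Deficit = 17 − 23/3 = 28/3 ≥ 0, confirming Bessel's inequality. (The deficit equals ||v − Σ <v,e_j> e_j||^2, the squared distance from v to span{e_j}.)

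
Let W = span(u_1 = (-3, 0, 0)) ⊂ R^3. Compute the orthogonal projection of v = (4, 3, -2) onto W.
proj_W(v) = (4, 0, 0)

Set up U = [u_1 | ... | u_1] ∈ R^(3×1). The projector onto W = col(U) is P = U (U^T U)^(-1) U^T.
Compute U^T U =
  [9],
and U^T v = (-12).
Solve U^T U · c = U^T v for the coefficients: c = (-4/3). The projection is proj_W(v) = U c.
Check: (v - proj_W(v)) · u_1 = 0  (should be 0).
Result: proj_W(v) = (4, 0, 0).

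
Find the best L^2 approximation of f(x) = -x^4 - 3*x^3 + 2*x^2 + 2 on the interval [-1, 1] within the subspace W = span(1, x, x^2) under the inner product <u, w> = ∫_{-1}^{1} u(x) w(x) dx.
g(x) = 8*x^2/7 - 9*x/5 + 73/35

The best approximation g ∈ W is the orthogonal projection of f onto W. Writing g = a_0 + a_1 x + a_2 x^2, the coefficients solve the normal equations G · a = b where
  G_{ij} = <φ_i, φ_j> and b_i = <f, φ_i>, with φ_0 = 1, φ_1 = x, φ_2 = x^2.
G =
  [2, 0, 2/3]
  [0, 2/3, 0]
  [2/3, 0, 2/5],
b = (74/15, -6/5, 194/105).
Solving gives a_0 = 73/35, a_1 = -9/5, a_2 = 8/7, so
  g(x) = 8*x^2/7 - 9*x/5 + 73/35.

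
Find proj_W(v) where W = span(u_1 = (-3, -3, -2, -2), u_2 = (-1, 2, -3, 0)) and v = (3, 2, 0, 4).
proj_W(v) = (176/71, 233/71, 73/71, 130/71)

Set up U = [u_1 | ... | u_2] ∈ R^(4×2). The projector onto W = col(U) is P = U (U^T U)^(-1) U^T.
Compute U^T U =
  [26, 3]
  [3, 14],
and U^T v = (-23, 1).
Solve U^T U · c = U^T v for the coefficients: c = (-65/71, 19/71). The projection is proj_W(v) = U c.
Check: (v - proj_W(v)) · u_1 = 0  (should be 0).
Check: (v - proj_W(v)) · u_2 = 0  (should be 0).
Result: proj_W(v) = (176/71, 233/71, 73/71, 130/71).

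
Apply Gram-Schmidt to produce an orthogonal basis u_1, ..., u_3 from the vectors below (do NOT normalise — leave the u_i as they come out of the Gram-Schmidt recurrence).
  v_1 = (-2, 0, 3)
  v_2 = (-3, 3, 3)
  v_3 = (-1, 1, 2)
Orthogonal basis:
  u_1 = (-2, 0, 3)
  u_2 = (-9/13, 3, -6/13)
  u_3 = (3/7, 1/7, 2/7)

Apply the Gram-Schmidt recurrence
  u_1 = v_1
  u_i = v_i − Σ_{j<i} ((v_i · u_j) / (u_j · u_j)) · u_j.

Step by step this gives:
  u_1 = (-2, 0, 3)
  u_2 = (-9/13, 3, -6/13)
  u_3 = (3/7, 1/7, 2/7)

Orthogonality check:
  u_2 · u_1 = 0 (should be 0)
  u_3 · u_1 = 0 (should be 0)
  u_3 · u_2 = 0 (should be 0)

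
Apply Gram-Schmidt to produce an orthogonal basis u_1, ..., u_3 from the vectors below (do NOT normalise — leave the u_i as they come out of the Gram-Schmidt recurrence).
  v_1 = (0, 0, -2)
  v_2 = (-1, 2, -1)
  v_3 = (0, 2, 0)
Orthogonal basis:
  u_1 = (0, 0, -2)
  u_2 = (-1, 2, 0)
  u_3 = (4/5, 2/5, 0)

Apply the Gram-Schmidt recurrence
  u_1 = v_1
  u_i = v_i − Σ_{j<i} ((v_i · u_j) / (u_j · u_j)) · u_j.

Step by step this gives:
  u_1 = (0, 0, -2)
  u_2 = (-1, 2, 0)
  u_3 = (4/5, 2/5, 0)

Orthogonality check:
  u_2 · u_1 = 0 (should be 0)
  u_3 · u_1 = 0 (should be 0)
  u_3 · u_2 = 0 (should be 0)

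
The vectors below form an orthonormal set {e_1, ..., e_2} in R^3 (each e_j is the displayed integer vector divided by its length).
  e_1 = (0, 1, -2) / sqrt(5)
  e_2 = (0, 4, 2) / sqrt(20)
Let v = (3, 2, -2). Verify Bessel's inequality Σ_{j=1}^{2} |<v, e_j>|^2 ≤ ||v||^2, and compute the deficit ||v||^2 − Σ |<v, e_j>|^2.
Σ |<v, e_j>|^2 = 8; ||v||^2 = 17; deficit = 9

Write each e_j = u_j / sqrt(<u_j, u_j>) where u_j is the displayed integer vector. Then <v, e_j> = <v, u_j> / sqrt(<u_j, u_j>), so |<v, e_j>|^2 = <v, u_j>^2 / <u_j, u_j>.
Coefficients: <v, e_1> = 6/sqrt(5), <v, e_2> = 4/sqrt(20).
Square and sum: Σ |<v, e_j>|^2 = 8.
Compute ||v||^2 = v·v = 17.
Deficit = 17 − 8 = 9 ≥ 0, confirming Bessel's inequality. (The deficit equals ||v − Σ <v,e_j> e_j||^2, the squared distance from v to span{e_j}.)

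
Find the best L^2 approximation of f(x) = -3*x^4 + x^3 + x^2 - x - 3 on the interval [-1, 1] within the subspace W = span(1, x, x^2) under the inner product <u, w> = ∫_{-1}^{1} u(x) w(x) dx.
g(x) = -11*x^2/7 - 2*x/5 - 96/35

The best approximation g ∈ W is the orthogonal projection of f onto W. Writing g = a_0 + a_1 x + a_2 x^2, the coefficients solve the normal equations G · a = b where
  G_{ij} = <φ_i, φ_j> and b_i = <f, φ_i>, with φ_0 = 1, φ_1 = x, φ_2 = x^2.
G =
  [2, 0, 2/3]
  [0, 2/3, 0]
  [2/3, 0, 2/5],
b = (-98/15, -4/15, -86/35).
Solving gives a_0 = -96/35, a_1 = -2/5, a_2 = -11/7, so
  g(x) = -11*x^2/7 - 2*x/5 - 96/35.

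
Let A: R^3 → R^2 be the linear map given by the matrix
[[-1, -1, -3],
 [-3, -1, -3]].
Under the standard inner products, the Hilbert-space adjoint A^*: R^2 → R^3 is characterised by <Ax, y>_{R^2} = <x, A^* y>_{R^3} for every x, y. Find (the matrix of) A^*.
A^* = A^T =
[[-1, -3],
 [-1, -1],
 [-3, -3]]

For real matrices with standard dot products, the defining identity <Ax, y> = <x, A^* y> gives (Ax)^T y = x^T (A^*) y, i.e. x^T A^T y = x^T (A^*) y. Since this holds for all x, y, we must have A^* = A^T. Therefore
A^* =
[[-1, -3],
 [-1, -1],
 [-3, -3]].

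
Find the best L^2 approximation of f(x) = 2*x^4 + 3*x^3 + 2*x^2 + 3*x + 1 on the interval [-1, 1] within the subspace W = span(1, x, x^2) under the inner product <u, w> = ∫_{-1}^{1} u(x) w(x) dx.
g(x) = 26*x^2/7 + 24*x/5 + 29/35

The best approximation g ∈ W is the orthogonal projection of f onto W. Writing g = a_0 + a_1 x + a_2 x^2, the coefficients solve the normal equations G · a = b where
  G_{ij} = <φ_i, φ_j> and b_i = <f, φ_i>, with φ_0 = 1, φ_1 = x, φ_2 = x^2.
G =
  [2, 0, 2/3]
  [0, 2/3, 0]
  [2/3, 0, 2/5],
b = (62/15, 16/5, 214/105).
Solving gives a_0 = 29/35, a_1 = 24/5, a_2 = 26/7, so
  g(x) = 26*x^2/7 + 24*x/5 + 29/35.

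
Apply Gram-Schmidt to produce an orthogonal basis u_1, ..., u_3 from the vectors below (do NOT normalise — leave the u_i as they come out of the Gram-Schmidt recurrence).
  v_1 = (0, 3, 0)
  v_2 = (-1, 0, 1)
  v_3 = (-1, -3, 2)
Orthogonal basis:
  u_1 = (0, 3, 0)
  u_2 = (-1, 0, 1)
  u_3 = (1/2, 0, 1/2)

Apply the Gram-Schmidt recurrence
  u_1 = v_1
  u_i = v_i − Σ_{j<i} ((v_i · u_j) / (u_j · u_j)) · u_j.

Step by step this gives:
  u_1 = (0, 3, 0)
  u_2 = (-1, 0, 1)
  u_3 = (1/2, 0, 1/2)

Orthogonality check:
  u_2 · u_1 = 0 (should be 0)
  u_3 · u_1 = 0 (should be 0)
  u_3 · u_2 = 0 (should be 0)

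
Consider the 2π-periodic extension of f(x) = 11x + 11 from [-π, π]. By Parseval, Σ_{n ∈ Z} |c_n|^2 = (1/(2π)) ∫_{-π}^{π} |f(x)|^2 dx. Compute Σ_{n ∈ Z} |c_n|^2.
Σ |c_n|^2 = 121π^2/3 + 121

Expand and integrate term by term over [-π, π]:
  ∫ (11x)^2 dx = 121·(2π^3/3); ∫ 2·11·(11)·x dx = 0 (odd integrand); ∫ 11^2 dx = 121·2π.
So (1/(2π)) ∫_{-π}^{π} (11x + 11)^2 dx = 121π^2/3 + 121 = 121π^2/3 + 121.
Parseval ⇒ Σ |c_n|^2 = 121π^2/3 + 121.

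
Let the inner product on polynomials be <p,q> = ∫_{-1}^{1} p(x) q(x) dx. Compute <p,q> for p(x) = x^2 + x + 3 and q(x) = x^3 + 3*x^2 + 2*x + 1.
<p,q> = 78/5

Expand the product: p(x)·q(x) = x^5 + 4*x^4 + 8*x^3 + 12*x^2 + 7*x + 3.
∫_{-1}^{1} of each monomial x^k gives [2/(k+1) if k even, 0 if k odd]. Integrating term-by-term (or equivalently evaluating the antiderivative F(x) = x^6/6 + 4*x^5/5 + 2*x^4 + 4*x^3 + 7*x^2/2 + 3*x at the endpoints):
  F(1) − F(−1) = 202/15 − (-32/15) = 78/5.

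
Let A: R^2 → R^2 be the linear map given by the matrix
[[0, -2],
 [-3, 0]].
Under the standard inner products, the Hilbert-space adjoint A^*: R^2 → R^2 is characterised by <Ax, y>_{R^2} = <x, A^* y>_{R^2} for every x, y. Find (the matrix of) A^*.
A^* = A^T =
[[0, -3],
 [-2, 0]]

For real matrices with standard dot products, the defining identity <Ax, y> = <x, A^* y> gives (Ax)^T y = x^T (A^*) y, i.e. x^T A^T y = x^T (A^*) y. Since this holds for all x, y, we must have A^* = A^T. Therefore
A^* =
[[0, -3],
 [-2, 0]].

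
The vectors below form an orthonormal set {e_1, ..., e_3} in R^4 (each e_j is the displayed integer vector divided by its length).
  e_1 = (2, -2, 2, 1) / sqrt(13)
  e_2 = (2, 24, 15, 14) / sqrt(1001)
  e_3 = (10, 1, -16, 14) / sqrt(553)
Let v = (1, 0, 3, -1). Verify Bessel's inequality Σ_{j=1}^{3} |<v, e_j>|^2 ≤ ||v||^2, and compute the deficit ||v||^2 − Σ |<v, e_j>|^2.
Σ |<v, e_j>|^2 = 770/79; ||v||^2 = 11; deficit = 99/79

Write each e_j = u_j / sqrt(<u_j, u_j>) where u_j is the displayed integer vector. Then <v, e_j> = <v, u_j> / sqrt(<u_j, u_j>), so |<v, e_j>|^2 = <v, u_j>^2 / <u_j, u_j>.
Coefficients: <v, e_1> = 7/sqrt(13), <v, e_2> = 33/sqrt(1001), <v, e_3> = -52/sqrt(553).
Square and sum: Σ |<v, e_j>|^2 = 770/79.
Compute ||v||^2 = v·v = 11.
Deficit = 11 − 770/79 = 99/79 ≥ 0, confirming Bessel's inequality. (The deficit equals ||v − Σ <v,e_j> e_j||^2, the squared distance from v to span{e_j}.)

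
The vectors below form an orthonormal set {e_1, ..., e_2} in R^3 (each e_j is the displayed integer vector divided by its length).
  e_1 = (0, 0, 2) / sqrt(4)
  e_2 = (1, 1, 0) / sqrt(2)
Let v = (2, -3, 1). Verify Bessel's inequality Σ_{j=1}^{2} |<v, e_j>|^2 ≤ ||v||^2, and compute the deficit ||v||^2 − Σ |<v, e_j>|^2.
Σ |<v, e_j>|^2 = 3/2; ||v||^2 = 14; deficit = 25/2

Write each e_j = u_j / sqrt(<u_j, u_j>) where u_j is the displayed integer vector. Then <v, e_j> = <v, u_j> / sqrt(<u_j, u_j>), so |<v, e_j>|^2 = <v, u_j>^2 / <u_j, u_j>.
Coefficients: <v, e_1> = 2/sqrt(4), <v, e_2> = -1/sqrt(2).
Square and sum: Σ |<v, e_j>|^2 = 3/2.
Compute ||v||^2 = v·v = 14.
Deficit = 14 − 3/2 = 25/2 ≥ 0, confirming Bessel's inequality. (The deficit equals ||v − Σ <v,e_j> e_j||^2, the squared distance from v to span{e_j}.)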